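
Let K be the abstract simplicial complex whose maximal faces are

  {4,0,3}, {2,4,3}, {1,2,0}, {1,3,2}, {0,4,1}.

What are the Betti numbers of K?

b_0 = 1, b_1 = 1, b_2 = 0.

Fix the vertex order 0 < 1 < 2 < 3 < 4 and write every simplex with vertices in increasing order. Then dim K = 2 and the simplices of K are:

  0-simplices (5): [0], [1], [2], [3], [4]
  1-simplices (10): [0,1], [0,2], [0,3], [0,4], [1,2], [1,3], [1,4], [2,3], [2,4], [3,4]
  2-simplices (5): [0,1,2], [0,1,4], [0,3,4], [1,2,3], [2,3,4]

Hence C_0 ≅ Z^5, C_1 ≅ Z^10, C_2 ≅ Z^5.

∂_1: C_1 → C_0 maps an edge to its endpoints' difference, ∂[p,q] = q − p.
This gives a 5×10 integer matrix of rank 4; reducing to Smith normal form yields diagonal entries (1,1,1,1).

∂_2: C_2 → C_1 sends each 2-simplex [p,q,r] to [q,r] − [p,r] + [p,q]. For instance
  ∂[0,1,4] = [1,4] − [0,4] + [0,1],
  ∂[0,1,2] = [1,2] − [0,2] + [0,1].
The resulting 10×5 matrix has rank 5, and its Smith normal form has invariant factors (1,1,1,1,1).

Now H_k = ker ∂_k / im ∂_{k+1}, so:

  H_0: rank C_0 − rank ∂_1 = 5 − 4 = 1, and the invariant factors of ∂_1 are all 1, so H_0 = Z.
  H_1: rank ker ∂_1 − rank ∂_2 = (10 − 4) − 5 = 1, and the invariant factors of ∂_2 are all 1, so H_1 = Z.
  H_2: rank ker ∂_2 − rank ∂_3 = (5 − 5) − 0 = 0, and there is no ∂_3, so H_2 = 0.

As a check, the Euler characteristic is 5 − 10 + 5 = 0, which agrees with 1 − 1 + 0 = 0.

Hence the Betti numbers are b_0 = 1, b_1 = 1, b_2 = 0.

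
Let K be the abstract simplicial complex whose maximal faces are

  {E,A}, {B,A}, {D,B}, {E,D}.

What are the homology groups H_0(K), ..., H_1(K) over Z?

We work with the vertex ordering A < B < D < E. The simplices of K, each written with vertices in increasing order, are:

  0-simplices (4): A, B, D, E
  1-simplices (4): AB, AE, BD, DE

so the chain groups are C_0 ≅ Z^4, C_1 ≅ Z^4.

The boundary map ∂_1: C_1 → C_0 is given by ∂[p,q] = [q] − [p]. For instance
  ∂AE = E − A.
As a 4×4 matrix over Z this has rank 3, with invariant factors (1,1,1).

Reading off H_k = ker ∂_k / im ∂_{k+1}:

  H_0: rank C_0 − rank ∂_1 = 4 − 3 = 1, and the invariant factors of ∂_1 are all 1, so H_0 = Z.
  H_1: rank ker ∂_1 − rank ∂_2 = (4 − 3) − 0 = 1, and there is no ∂_2, so H_1 = Z.

(K is a triangulation of the circle S^1.)

H_0 ≅ Z,  H_1 ≅ Z.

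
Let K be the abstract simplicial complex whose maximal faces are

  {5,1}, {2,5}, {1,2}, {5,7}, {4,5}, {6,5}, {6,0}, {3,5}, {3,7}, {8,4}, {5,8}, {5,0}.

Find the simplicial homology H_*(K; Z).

H_0 = Z,  H_1 = Z^4.

Fix the vertex order 0 < 1 < 2 < 3 < 4 < 5 < 6 < 7 < 8 and write every simplex with vertices in increasing order. Then dim K = 1 and the simplices of K are:

  0-simplices (9): [0], [1], [2], [3], [4], [5], [6], [7], [8]
  1-simplices (12): [0,5], [0,6], [1,2], [1,5], [2,5], [3,5], [3,7], [4,5], [4,8], [5,6], [5,7], [5,8]

Hence C_0 ≅ Z^9, C_1 ≅ Z^12.

The boundary map ∂_1: C_1 → C_0 sends each edge [p,q] (with p < q) to q − p.
The 9×12 boundary matrix has rank 8 and Smith normal form diag(1,1,1,1,1,1,1,1).

Now H_k = ker ∂_k / im ∂_{k+1}, so:

  H_0: rank C_0 − rank ∂_1 = 9 − 8 = 1, and the invariant factors of ∂_1 are all 1, so H_0 ≅ Z.
  H_1: rank ker ∂_1 − rank ∂_2 = (12 − 8) − 0 = 4, and there is no ∂_2, so H_1 ≅ Z^4.

(K is a triangulation of a wedge of 4 circles.)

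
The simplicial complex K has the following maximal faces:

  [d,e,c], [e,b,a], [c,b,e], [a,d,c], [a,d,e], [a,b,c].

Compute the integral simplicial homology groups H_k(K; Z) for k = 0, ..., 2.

H_0 ≅ Z,  H_1 = 0,  H_2 ≅ Z.

Order the vertices as a < b < c < d < e. Listing each simplex with vertices in this order, K has dimension 2 with simplices:

  0-simplices (5): a, b, c, d, e
  1-simplices (9): ab, ac, ad, ae, bc, be, cd, ce, de
  2-simplices (6): abc, abe, acd, ade, bce, cde

giving chain groups C_0 ≅ Z^5, C_1 ≅ Z^9, C_2 ≅ Z^6.

Boundary ∂_1: C_1 → C_0 is given by ∂[p,q] = [q] − [p].
The resulting 5×9 matrix has rank 4, and its Smith normal form has invariant factors (1,1,1,1).

The boundary map ∂_2: C_2 → C_1 maps a triangle to the signed sum of its edges. For instance
  ∂cde = de − ce + cd,
  ∂abc = bc − ac + ab.
The 9×6 boundary matrix has rank 5 and Smith normal form diag(1,1,1,1,1).

Computing H_k = (kernel of ∂_k) / (image of ∂_{k+1}):

  H_0: rank C_0 − rank ∂_1 = 5 − 4 = 1, and the invariant factors of ∂_1 are all 1, so H_0 ≅ Z.
  H_1: rank ker ∂_1 − rank ∂_2 = (9 − 4) − 5 = 0, and the invariant factors of ∂_2 are all 1, so H_1 ≅ 0.
  H_2: rank ker ∂_2 − rank ∂_3 = (6 − 5) − 0 = 1, and there is no ∂_3, so H_2 ≅ Z.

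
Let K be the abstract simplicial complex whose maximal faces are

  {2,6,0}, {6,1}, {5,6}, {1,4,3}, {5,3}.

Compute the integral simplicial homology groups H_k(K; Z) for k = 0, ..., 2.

Fix the vertex order 0 < 1 < 2 < 3 < 4 < 5 < 6 and write every simplex with vertices in increasing order. Then dim K = 2 and the simplices of K are:

  0-simplices (7): [0], [1], [2], [3], [4], [5], [6]
  1-simplices (9): [0,2], [0,6], [1,3], [1,4], [1,6], [2,6], [3,4], [3,5], [5,6]
  2-simplices (2): [0,2,6], [1,3,4]

giving chain groups C_0 ≅ Z^7, C_1 ≅ Z^9, C_2 ≅ Z^2.

The boundary map ∂_1: C_1 → C_0 sends each edge [p,q] (with p < q) to q − p.
The 7×9 boundary matrix has rank 6 and Smith normal form diag(1,1,1,1,1,1).

Boundary ∂_2: C_2 → C_1 acts by ∂[p,q,r] = [q,r] − [p,r] + [p,q]. For instance
  ∂[0,2,6] = [2,6] − [0,6] + [0,2],
  ∂[1,3,4] = [3,4] − [1,4] + [1,3].
The resulting 9×2 matrix has rank 2, and its Smith normal form has invariant factors (1,1).

Reading off H_k = ker ∂_k / im ∂_{k+1}:

  H_0: rank C_0 − rank ∂_1 = 7 − 6 = 1, and the invariant factors of ∂_1 are all 1, so H_0 = Z.
  H_1: rank ker ∂_1 − rank ∂_2 = (9 − 6) − 2 = 1, and the invariant factors of ∂_2 are all 1, so H_1 = Z.
  H_2: rank ker ∂_2 − rank ∂_3 = (2 − 2) − 0 = 0, and there is no ∂_3, so H_2 = 0.

H_0 ≅ Z,  H_1 ≅ Z,  H_2 = 0.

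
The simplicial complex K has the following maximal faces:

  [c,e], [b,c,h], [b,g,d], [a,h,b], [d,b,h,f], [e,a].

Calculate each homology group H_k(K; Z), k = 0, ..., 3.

We work with the vertex ordering a < b < c < d < e < f < g < h. The simplices of K, each written with vertices in increasing order, are:

  0-simplices (8): a, b, c, d, e, f, g, h
  1-simplices (14): ab, ae, ah, bc, bd, bf, bg, bh, ce, ch, df, dg, dh, fh
  2-simplices (7): abh, bch, bdf, bdg, bdh, bfh, dfh
  3-simplices (1): bdfh

Hence C_0 ≅ Z^8, C_1 ≅ Z^14, C_2 ≅ Z^7, C_3 ≅ Z^1.

Boundary ∂_1: C_1 → C_0 maps an edge to its endpoints' difference, ∂[p,q] = q − p. For instance
  ∂bf = f − b.
This gives a 8×14 integer matrix of rank 7; reducing to Smith normal form yields diagonal entries (1,1,1,1,1,1,1).

Boundary ∂_2: C_2 → C_1 sends each 2-simplex [p,q,r] to [q,r] − [p,r] + [p,q]. For instance
  ∂abh = bh − ah + ab,
  ∂bch = ch − bh + bc.
As a 14×7 matrix over Z this has rank 6, with invariant factors (1,1,1,1,1,1).

The boundary map ∂_3: C_3 → C_2 sends each 3-simplex σ to the alternating sum Σ_i (−1)^i (σ with its i-th vertex removed). For instance
  ∂bdfh = dfh − bfh + bdh − bdf.
The 7×1 boundary matrix has rank 1 and Smith normal form diag(1).

Now H_k = ker ∂_k / im ∂_{k+1}, so:

  H_0: rank C_0 − rank ∂_1 = 8 − 7 = 1, and the invariant factors of ∂_1 are all 1, so H_0 ≅ Z.
  H_1: rank ker ∂_1 − rank ∂_2 = (14 − 7) − 6 = 1, and the invariant factors of ∂_2 are all 1, so H_1 ≅ Z.
  H_2: rank ker ∂_2 − rank ∂_3 = (7 − 6) − 1 = 0, and the invariant factors of ∂_3 are all 1, so H_2 ≅ 0.
  H_3: rank ker ∂_3 − rank ∂_4 = (1 − 1) − 0 = 0, and there is no ∂_4, so H_3 ≅ 0.

As a check, the Euler characteristic is 8 − 14 + 7 − 1 = 0, which agrees with 1 − 1 + 0 − 0 = 0.

H_0 ≅ Z,  H_1 ≅ Z,  H_2 = 0,  H_3 = 0.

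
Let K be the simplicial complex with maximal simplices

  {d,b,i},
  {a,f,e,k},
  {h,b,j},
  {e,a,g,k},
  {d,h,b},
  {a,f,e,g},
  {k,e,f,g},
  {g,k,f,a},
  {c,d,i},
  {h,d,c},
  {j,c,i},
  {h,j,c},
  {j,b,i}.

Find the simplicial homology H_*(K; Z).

Take the total order a < b < c < d < e < f < g < h < i < j < k on the vertex set. Then K (dimension 3) consists of the simplices:

  0-simplices (11): a, b, c, d, e, f, g, h, i, j, k
  1-simplices (22): ae, af, ag, ak, bd, bh, bi, bj, cd, ch, ci, cj, dh, di, ef, eg, ek, fg, fk, gk, hj, ij
  2-simplices (18): aef, aeg, aek, afg, afk, agk, bdh, bdi, bhj, bij, cdh, cdi, chj, cij, efg, efk, egk, fgk
  3-simplices (5): aefg, aefk, aegk, afgk, efgk

Hence C_0 ≅ Z^11, C_1 ≅ Z^22, C_2 ≅ Z^18, C_3 ≅ Z^5.

The boundary map ∂_1: C_1 → C_0 sends each edge [p,q] (with p < q) to q − p. For instance
  ∂cd = d − c.
As a 11×22 matrix over Z this has rank 9, with invariant factors (1,1,1,1,1,1,1,1,1).

The boundary map ∂_2: C_2 → C_1 sends each 2-simplex [p,q,r] to [q,r] − [p,r] + [p,q]. For instance
  ∂aeg = eg − ag + ae,
  ∂agk = gk − ak + ag.
The resulting 22×18 matrix has rank 13, and its Smith normal form has invariant factors (1,1,1,1,1,1,1,1,1,1,1,1,1).

Boundary ∂_3: C_3 → C_2 sends each 3-simplex σ to the alternating sum Σ_i (−1)^i (σ with its i-th vertex removed). For instance
  ∂efgk = fgk − egk + efk − efg,
  ∂aefk = efk − afk + aek − aef.
The resulting 18×5 matrix has rank 4, and its Smith normal form has invariant factors (1,1,1,1).

From H_k ≅ ker(∂_k) / im(∂_{k+1}) we obtain:

  H_0: rank C_0 − rank ∂_1 = 11 − 9 = 2, and the invariant factors of ∂_1 are all 1, so H_0 = Z^2.
  H_1: rank ker ∂_1 − rank ∂_2 = (22 − 9) − 13 = 0, and the invariant factors of ∂_2 are all 1, so H_1 = 0.
  H_2: rank ker ∂_2 − rank ∂_3 = (18 − 13) − 4 = 1, and the invariant factors of ∂_3 are all 1, so H_2 = Z.
  H_3: rank ker ∂_3 − rank ∂_4 = (5 − 4) − 0 = 1, and there is no ∂_4, so H_3 = Z.

(K is a triangulation of the disjoint union of the 2-sphere S^2 and the 3-sphere S^3.)

H_0 ≅ Z^2,  H_1 = 0,  H_2 ≅ Z,  H_3 ≅ Z.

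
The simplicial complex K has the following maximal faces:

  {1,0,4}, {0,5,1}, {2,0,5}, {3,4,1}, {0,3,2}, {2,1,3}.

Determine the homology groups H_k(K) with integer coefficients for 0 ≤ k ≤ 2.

We work with the vertex ordering 0 < 1 < 2 < 3 < 4 < 5. The simplices of K, each written with vertices in increasing order, are:

  0-simplices (6): [0], [1], [2], [3], [4], [5]
  1-simplices (12): [0,1], [0,2], [0,3], [0,4], [0,5], [1,2], [1,3], [1,4], [1,5], [2,3], [2,5], [3,4]
  2-simplices (6): [0,1,4], [0,1,5], [0,2,3], [0,2,5], [1,2,3], [1,3,4]

so the chain groups are C_0 ≅ Z^6, C_1 ≅ Z^12, C_2 ≅ Z^6.

Boundary ∂_1: C_1 → C_0 sends each edge [p,q] (with p < q) to q − p.
The resulting 6×12 matrix has rank 5, and its Smith normal form has invariant factors (1,1,1,1,1).

Boundary ∂_2: C_2 → C_1 maps a triangle to the signed sum of its edges. For instance
  ∂[1,2,3] = [2,3] − [1,3] + [1,2],
  ∂[0,1,5] = [1,5] − [0,5] + [0,1].
This gives a 12×6 integer matrix of rank 6; reducing to Smith normal form yields diagonal entries (1,1,1,1,1,1).

Reading off H_k = ker ∂_k / im ∂_{k+1}:

  H_0: rank C_0 − rank ∂_1 = 6 − 5 = 1, and the invariant factors of ∂_1 are all 1, so H_0 ≅ Z.
  H_1: rank ker ∂_1 − rank ∂_2 = (12 − 5) − 6 = 1, and the invariant factors of ∂_2 are all 1, so H_1 ≅ Z.
  H_2: rank ker ∂_2 − rank ∂_3 = (6 − 6) − 0 = 0, and there is no ∂_3, so H_2 ≅ 0.

As a check, the Euler characteristic is 6 − 12 + 6 = 0, which agrees with 1 − 1 + 0 = 0.

H_0 ≅ Z,  H_1 ≅ Z,  H_2 = 0.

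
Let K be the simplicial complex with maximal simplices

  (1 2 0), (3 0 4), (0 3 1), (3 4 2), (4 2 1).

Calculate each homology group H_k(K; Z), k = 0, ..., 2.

K has 5 vertices, 10 edges, 5 triangles.
rank ∂_0 = 0, rank ∂_1 = 4 ⇒ b_0 = 5 − 0 − 4 = 1; all invariant factors of ∂_1 are 1 so no torsion. So H_0 = Z.
rank ∂_1 = 4, rank ∂_2 = 5 ⇒ b_1 = 10 − 4 − 5 = 1; all invariant factors of ∂_2 are 1 so no torsion. So H_1 = Z.
rank ∂_2 = 5, rank ∂_3 = 0 ⇒ b_2 = 5 − 5 − 0 = 0. So H_2 = 0.

H_0 = Z,  H_1 = Z,  H_2 = 0.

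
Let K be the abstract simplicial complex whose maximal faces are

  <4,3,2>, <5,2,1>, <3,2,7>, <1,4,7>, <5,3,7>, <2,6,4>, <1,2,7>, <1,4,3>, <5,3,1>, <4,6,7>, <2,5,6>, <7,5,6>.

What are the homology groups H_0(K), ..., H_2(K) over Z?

H_0 = Z,  H_1 = Z/2Z,  H_2 = 0.

We work with the vertex ordering 1 < 2 < 3 < 4 < 5 < 6 < 7. The simplices of K, each written with vertices in increasing order, are:

  0-simplices (7): [1], [2], [3], [4], [5], [6], [7]
  1-simplices (18): [1,2], [1,3], [1,4], [1,5], [1,7], [2,3], [2,4], [2,5], [2,6], [2,7], [3,4], [3,5], [3,7], [4,6], [4,7], [5,6], [5,7], [6,7]
  2-simplices (12): [1,2,5], [1,2,7], [1,3,4], [1,3,5], [1,4,7], [2,3,4], [2,3,7], [2,4,6], [2,5,6], [3,5,7], [4,6,7], [5,6,7]

Hence C_0 ≅ Z^7, C_1 ≅ Z^18, C_2 ≅ Z^12.

Boundary ∂_1: C_1 → C_0 sends each edge [p,q] (with p < q) to q − p. For instance
  ∂[2,3] = [3] − [2].
This gives a 7×18 integer matrix of rank 6; reducing to Smith normal form yields diagonal entries (1,1,1,1,1,1).

The boundary map ∂_2: C_2 → C_1 sends each 2-simplex [p,q,r] to [q,r] − [p,r] + [p,q]. For instance
  ∂[5,6,7] = [6,7] − [5,7] + [5,6],
  ∂[1,3,4] = [3,4] − [1,4] + [1,3].
The 18×12 boundary matrix has rank 12 and Smith normal form diag(1,1,1,1,1,1,1,1,1,1,1,2).

Computing H_k = (kernel of ∂_k) / (image of ∂_{k+1}):

  H_0: rank C_0 − rank ∂_1 = 7 − 6 = 1, and the invariant factors of ∂_1 are all 1, so H_0 ≅ Z.
  H_1: rank ker ∂_1 − rank ∂_2 = (18 − 6) − 12 = 0, and ∂_2 has invariant factor 2 > 1, so H_1 ≅ Z/2Z.
  H_2: rank ker ∂_2 − rank ∂_3 = (12 − 12) − 0 = 0, and there is no ∂_3, so H_2 ≅ 0.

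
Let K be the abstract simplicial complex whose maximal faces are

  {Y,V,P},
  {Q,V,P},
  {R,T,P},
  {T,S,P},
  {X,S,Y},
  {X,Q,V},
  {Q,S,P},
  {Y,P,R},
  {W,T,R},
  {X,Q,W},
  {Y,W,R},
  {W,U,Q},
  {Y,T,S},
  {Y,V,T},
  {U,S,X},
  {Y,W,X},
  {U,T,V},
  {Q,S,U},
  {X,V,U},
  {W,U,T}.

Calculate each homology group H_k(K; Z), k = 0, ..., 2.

Take the total order P < Q < R < S < T < U < V < W < X < Y on the vertex set. Then K (dimension 2) consists of the simplices:

  0-simplices (10): P, Q, R, S, T, U, V, W, X, Y
  1-simplices (30): PQ, PR, PS, PT, PV, PY, QS, QU, QV, QW, QX, RT, RW, RY, ST, SU, SX, SY, TU, TV, TW, TY, UV, UW, UX, VX, VY, WX, WY, XY
  2-simplices (20): PQS, PQV, PRT, PRY, PST, PVY, QSU, QUW, QVX, QWX, RTW, RWY, STY, SUX, SXY, TUV, TUW, TVY, UVX, WXY

so the chain groups are C_0 ≅ Z^10, C_1 ≅ Z^30, C_2 ≅ Z^20.

∂_1: C_1 → C_0 sends each edge [p,q] (with p < q) to q − p. For instance
  ∂TY = Y − T.
This gives a 10×30 integer matrix of rank 9; reducing to Smith normal form yields diagonal entries (1,1,1,1,1,1,1,1,1).

Boundary ∂_2: C_2 → C_1 sends each 2-simplex [p,q,r] to [q,r] − [p,r] + [p,q]. For instance
  ∂PQS = QS − PS + PQ,
  ∂WXY = XY − WY + WX.
The resulting 30×20 matrix has rank 20, and its Smith normal form has invariant factors (1,1,1,1,1,1,1,1,1,1,1,1,1,1,1,1,1,1,1,2).

Computing H_k = (kernel of ∂_k) / (image of ∂_{k+1}):

  H_0: rank C_0 − rank ∂_1 = 10 − 9 = 1, and the invariant factors of ∂_1 are all 1, so H_0 ≅ Z.
  H_1: rank ker ∂_1 − rank ∂_2 = (30 − 9) − 20 = 1, and ∂_2 has invariant factor 2 > 1, so H_1 ≅ Z ⊕ Z/2Z.
  H_2: rank ker ∂_2 − rank ∂_3 = (20 − 20) − 0 = 0, and there is no ∂_3, so H_2 ≅ 0.

As a check, the Euler characteristic is 10 − 30 + 20 = 0, which agrees with 1 − 1 + 0 = 0.

H_0 = Z,  H_1 = Z ⊕ Z/2Z,  H_2 = 0.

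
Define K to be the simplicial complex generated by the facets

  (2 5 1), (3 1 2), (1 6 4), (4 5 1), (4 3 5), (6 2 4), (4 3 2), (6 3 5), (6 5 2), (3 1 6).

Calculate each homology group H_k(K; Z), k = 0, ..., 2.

Fix the vertex order 1 < 2 < 3 < 4 < 5 < 6 and write every simplex with vertices in increasing order. Then dim K = 2 and the simplices of K are:

  0-simplices (6): [1], [2], [3], [4], [5], [6]
  1-simplices (15): [1,2], [1,3], [1,4], [1,5], [1,6], [2,3], [2,4], [2,5], [2,6], [3,4], [3,5], [3,6], [4,5], [4,6], [5,6]
  2-simplices (10): [1,2,3], [1,2,5], [1,3,6], [1,4,5], [1,4,6], [2,3,4], [2,4,6], [2,5,6], [3,4,5], [3,5,6]

giving chain groups C_0 ≅ Z^6, C_1 ≅ Z^15, C_2 ≅ Z^10.

The boundary map ∂_1: C_1 → C_0 maps an edge to its endpoints' difference, ∂[p,q] = q − p. For instance
  ∂[3,6] = [6] − [3].
This gives a 6×15 integer matrix of rank 5; reducing to Smith normal form yields diagonal entries (1,1,1,1,1).

The boundary map ∂_2: C_2 → C_1 maps a triangle to the signed sum of its edges. For instance
  ∂[3,4,5] = [4,5] − [3,5] + [3,4],
  ∂[3,5,6] = [5,6] − [3,6] + [3,5].
As a 15×10 matrix over Z this has rank 10, with invariant factors (1,1,1,1,1,1,1,1,1,2).

Now H_k = ker ∂_k / im ∂_{k+1}, so:

  H_0: rank C_0 − rank ∂_1 = 6 − 5 = 1, and the invariant factors of ∂_1 are all 1, so H_0 = Z.
  H_1: rank ker ∂_1 − rank ∂_2 = (15 − 5) − 10 = 0, and ∂_2 has invariant factor 2 > 1, so H_1 = Z/2.
  H_2: rank ker ∂_2 − rank ∂_3 = (10 − 10) − 0 = 0, and there is no ∂_3, so H_2 = 0.

(K is a triangulation of the real projective plane RP^2.)

H_0 ≅ Z,  H_1 ≅ Z/2,  H_2 = 0.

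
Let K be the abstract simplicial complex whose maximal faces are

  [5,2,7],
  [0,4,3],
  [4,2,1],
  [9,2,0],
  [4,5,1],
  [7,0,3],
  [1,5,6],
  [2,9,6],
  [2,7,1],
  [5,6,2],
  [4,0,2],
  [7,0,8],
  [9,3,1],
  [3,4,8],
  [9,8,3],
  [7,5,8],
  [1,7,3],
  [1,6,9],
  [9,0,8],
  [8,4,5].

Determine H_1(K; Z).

K has 10 vertices, 30 edges, 20 triangles.
rank ∂_1 = 9, rank ∂_2 = 20 ⇒ b_1 = 30 − 9 − 20 = 1; ∂_2 has invariant factor(s) [2] giving torsion. So H_1 = Z × Z/2.

H_1 ≅ Z × Z/2.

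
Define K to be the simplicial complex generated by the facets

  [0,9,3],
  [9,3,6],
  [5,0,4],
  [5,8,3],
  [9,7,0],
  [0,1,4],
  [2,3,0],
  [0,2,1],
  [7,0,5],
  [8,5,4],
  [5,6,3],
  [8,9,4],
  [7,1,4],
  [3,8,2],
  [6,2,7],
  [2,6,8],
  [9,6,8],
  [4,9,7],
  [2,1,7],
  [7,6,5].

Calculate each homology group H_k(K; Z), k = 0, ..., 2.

We work with the vertex ordering 0 < 1 < 2 < 3 < 4 < 5 < 6 < 7 < 8 < 9. The simplices of K, each written with vertices in increasing order, are:

  0-simplices (10): [0], [1], [2], [3], [4], [5], [6], [7], [8], [9]
  1-simplices (30): (30 of them)
  2-simplices (20): (20 of them)

Hence C_0 ≅ Z^10, C_1 ≅ Z^30, C_2 ≅ Z^20.

Boundary ∂_1: C_1 → C_0 maps an edge to its endpoints' difference, ∂[p,q] = q − p. For instance
  ∂[4,5] = [5] − [4].
This gives a 10×30 integer matrix of rank 9; reducing to Smith normal form yields diagonal entries (1,1,1,1,1,1,1,1,1).

∂_2: C_2 → C_1 acts by ∂[p,q,r] = [q,r] − [p,r] + [p,q]. For instance
  ∂[2,3,8] = [3,8] − [2,8] + [2,3],
  ∂[5,6,7] = [6,7] − [5,7] + [5,6].
The 30×20 boundary matrix has rank 20 and Smith normal form diag(1,1,1,1,1,1,1,1,1,1,1,1,1,1,1,1,1,1,1,2).

Now H_k = ker ∂_k / im ∂_{k+1}, so:

  H_0: rank C_0 − rank ∂_1 = 10 − 9 = 1, and the invariant factors of ∂_1 are all 1, so H_0 = Z.
  H_1: rank ker ∂_1 − rank ∂_2 = (30 − 9) − 20 = 1, and ∂_2 has invariant factor 2 > 1, so H_1 = Z ⊕ Z/2Z.
  H_2: rank ker ∂_2 − rank ∂_3 = (20 − 20) − 0 = 0, and there is no ∂_3, so H_2 = 0.

As a check, the Euler characteristic is 10 − 30 + 20 = 0, which agrees with 1 − 1 + 0 = 0.

H_0 = Z,  H_1 = Z ⊕ Z/2Z,  H_2 = 0.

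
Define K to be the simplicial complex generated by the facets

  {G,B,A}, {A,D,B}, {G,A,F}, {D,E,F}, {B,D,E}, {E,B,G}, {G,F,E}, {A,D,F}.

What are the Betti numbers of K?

b_0 = 1, b_1 = 0, b_2 = 1.

Fix the vertex order A < B < D < E < F < G and write every simplex with vertices in increasing order. Then dim K = 2 and the simplices of K are:

  0-simplices (6): A, B, D, E, F, G
  1-simplices (12): AB, AD, AF, AG, BD, BE, BG, DE, DF, EF, EG, FG
  2-simplices (8): ABD, ABG, ADF, AFG, BDE, BEG, DEF, EFG

so the chain groups are C_0 ≅ Z^6, C_1 ≅ Z^12, C_2 ≅ Z^8.

The boundary map ∂_1: C_1 → C_0 sends each edge [p,q] (with p < q) to q − p. For instance
  ∂BG = G − B.
As a 6×12 matrix over Z this has rank 5, with invariant factors (1,1,1,1,1).

Boundary ∂_2: C_2 → C_1 maps a triangle to the signed sum of its edges. For instance
  ∂DEF = EF − DF + DE,
  ∂BDE = DE − BE + BD.
The resulting 12×8 matrix has rank 7, and its Smith normal form has invariant factors (1,1,1,1,1,1,1).

Computing H_k = (kernel of ∂_k) / (image of ∂_{k+1}):

  H_0: rank C_0 − rank ∂_1 = 6 − 5 = 1, and the invariant factors of ∂_1 are all 1, so H_0 = Z.
  H_1: rank ker ∂_1 − rank ∂_2 = (12 − 5) − 7 = 0, and the invariant factors of ∂_2 are all 1, so H_1 = 0.
  H_2: rank ker ∂_2 − rank ∂_3 = (8 − 7) − 0 = 1, and there is no ∂_3, so H_2 = Z.

As a check, the Euler characteristic is 6 − 12 + 8 = 2, which agrees with 1 − 0 + 1 = 2.
(K is a triangulation of the 2-sphere S^2.)

Hence the Betti numbers are b_0 = 1, b_1 = 0, b_2 = 1.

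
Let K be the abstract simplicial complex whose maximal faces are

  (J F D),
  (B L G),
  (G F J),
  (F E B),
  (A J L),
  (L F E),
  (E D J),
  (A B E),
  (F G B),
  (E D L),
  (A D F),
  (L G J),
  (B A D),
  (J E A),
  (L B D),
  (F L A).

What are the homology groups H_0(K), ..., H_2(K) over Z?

H_0 ≅ Z,  H_1 ≅ Z^2,  H_2 ≅ Z.

K has 8 vertices, 24 edges, 16 triangles.
rank ∂_0 = 0, rank ∂_1 = 7 ⇒ b_0 = 8 − 0 − 7 = 1; all invariant factors of ∂_1 are 1 so no torsion. So H_0 = Z.
rank ∂_1 = 7, rank ∂_2 = 15 ⇒ b_1 = 24 − 7 − 15 = 2; all invariant factors of ∂_2 are 1 so no torsion. So H_1 = Z^2.
rank ∂_2 = 15, rank ∂_3 = 0 ⇒ b_2 = 16 − 15 − 0 = 1. So H_2 = Z.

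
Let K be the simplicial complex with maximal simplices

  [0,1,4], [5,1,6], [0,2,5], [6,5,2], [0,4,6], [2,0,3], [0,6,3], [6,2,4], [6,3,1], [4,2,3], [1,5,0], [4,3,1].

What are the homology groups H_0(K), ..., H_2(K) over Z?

H_0 ≅ Z,  H_1 ≅ Z_2,  H_2 = 0.

Order the vertices as 0 < 1 < 2 < 3 < 4 < 5 < 6. Listing each simplex with vertices in this order, K has dimension 2 with simplices:

  0-simplices (7): [0], [1], [2], [3], [4], [5], [6]
  1-simplices (18): [0,1], [0,2], [0,3], [0,4], [0,5], [0,6], [1,3], [1,4], [1,5], [1,6], [2,3], [2,4], [2,5], [2,6], [3,4], [3,6], [4,6], [5,6]
  2-simplices (12): [0,1,4], [0,1,5], [0,2,3], [0,2,5], [0,3,6], [0,4,6], [1,3,4], [1,3,6], [1,5,6], [2,3,4], [2,4,6], [2,5,6]

Hence C_0 ≅ Z^7, C_1 ≅ Z^18, C_2 ≅ Z^12.

∂_1: C_1 → C_0 maps an edge to its endpoints' difference, ∂[p,q] = q − p. For instance
  ∂[2,4] = [4] − [2].
As a 7×18 matrix over Z this has rank 6, with invariant factors (1,1,1,1,1,1).

Boundary ∂_2: C_2 → C_1 maps a triangle to the signed sum of its edges. For instance
  ∂[1,3,6] = [3,6] − [1,6] + [1,3],
  ∂[2,5,6] = [5,6] − [2,6] + [2,5].
The resulting 18×12 matrix has rank 12, and its Smith normal form has invariant factors (1,1,1,1,1,1,1,1,1,1,1,2).

Now H_k = ker ∂_k / im ∂_{k+1}, so:

  H_0: rank C_0 − rank ∂_1 = 7 − 6 = 1, and the invariant factors of ∂_1 are all 1, so H_0 ≅ Z.
  H_1: rank ker ∂_1 − rank ∂_2 = (18 − 6) − 12 = 0, and ∂_2 has invariant factor 2 > 1, so H_1 ≅ Z_2.
  H_2: rank ker ∂_2 − rank ∂_3 = (12 − 12) − 0 = 0, and there is no ∂_3, so H_2 ≅ 0.

As a check, the Euler characteristic is 7 − 18 + 12 = 1, which agrees with 1 − 0 + 0 = 1.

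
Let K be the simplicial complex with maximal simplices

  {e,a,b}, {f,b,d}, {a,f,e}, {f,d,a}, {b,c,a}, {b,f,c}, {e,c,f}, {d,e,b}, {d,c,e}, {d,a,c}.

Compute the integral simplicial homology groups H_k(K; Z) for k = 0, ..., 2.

Fix the vertex order a < b < c < d < e < f and write every simplex with vertices in increasing order. Then dim K = 2 and the simplices of K are:

  0-simplices (6): a, b, c, d, e, f
  1-simplices (15): ab, ac, ad, ae, af, bc, bd, be, bf, cd, ce, cf, de, df, ef
  2-simplices (10): abc, abe, acd, adf, aef, bcf, bde, bdf, cde, cef

giving chain groups C_0 ≅ Z^6, C_1 ≅ Z^15, C_2 ≅ Z^10.

Boundary ∂_1: C_1 → C_0 maps an edge to its endpoints' difference, ∂[p,q] = q − p.
This gives a 6×15 integer matrix of rank 5; reducing to Smith normal form yields diagonal entries (1,1,1,1,1).

∂_2: C_2 → C_1 acts by ∂[p,q,r] = [q,r] − [p,r] + [p,q]. For instance
  ∂bde = de − be + bd,
  ∂adf = df − af + ad.
The resulting 15×10 matrix has rank 10, and its Smith normal form has invariant factors (1,1,1,1,1,1,1,1,1,2).

From H_k ≅ ker(∂_k) / im(∂_{k+1}) we obtain:

  H_0: rank C_0 − rank ∂_1 = 6 − 5 = 1, and the invariant factors of ∂_1 are all 1, so H_0 = Z.
  H_1: rank ker ∂_1 − rank ∂_2 = (15 − 5) − 10 = 0, and ∂_2 has invariant factor 2 > 1, so H_1 = Z/2Z.
  H_2: rank ker ∂_2 − rank ∂_3 = (10 − 10) − 0 = 0, and there is no ∂_3, so H_2 = 0.

H_0 = Z,  H_1 = Z/2Z,  H_2 = 0.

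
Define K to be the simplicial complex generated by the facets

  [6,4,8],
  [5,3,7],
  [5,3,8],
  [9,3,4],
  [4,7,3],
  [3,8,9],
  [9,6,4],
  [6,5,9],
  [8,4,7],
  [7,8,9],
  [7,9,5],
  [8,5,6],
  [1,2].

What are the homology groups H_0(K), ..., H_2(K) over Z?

H_0 ≅ Z^2,  H_1 ≅ Z/2Z,  H_2 = 0.

We work with the vertex ordering 1 < 2 < 3 < 4 < 5 < 6 < 7 < 8 < 9. The simplices of K, each written with vertices in increasing order, are:

  0-simplices (9): [1], [2], [3], [4], [5], [6], [7], [8], [9]
  1-simplices (19): [1,2], [3,4], [3,5], [3,7], [3,8], [3,9], [4,6], [4,7], [4,8], [4,9], [5,6], [5,7], [5,8], [5,9], [6,8], [6,9], [7,8], [7,9], [8,9]
  2-simplices (12): [3,4,7], [3,4,9], [3,5,7], [3,5,8], [3,8,9], [4,6,8], [4,6,9], [4,7,8], [5,6,8], [5,6,9], [5,7,9], [7,8,9]

giving chain groups C_0 ≅ Z^9, C_1 ≅ Z^19, C_2 ≅ Z^12.

Boundary ∂_1: C_1 → C_0 sends each edge [p,q] (with p < q) to q − p.
The 9×19 boundary matrix has rank 7 and Smith normal form diag(1,1,1,1,1,1,1).

The boundary map ∂_2: C_2 → C_1 maps a triangle to the signed sum of its edges. For instance
  ∂[3,5,7] = [5,7] − [3,7] + [3,5],
  ∂[5,6,8] = [6,8] − [5,8] + [5,6].
The 19×12 boundary matrix has rank 12 and Smith normal form diag(1,1,1,1,1,1,1,1,1,1,1,2).

Now H_k = ker ∂_k / im ∂_{k+1}, so:

  H_0: rank C_0 − rank ∂_1 = 9 − 7 = 2, and the invariant factors of ∂_1 are all 1, so H_0 = Z^2.
  H_1: rank ker ∂_1 − rank ∂_2 = (19 − 7) − 12 = 0, and ∂_2 has invariant factor 2 > 1, so H_1 = Z/2Z.
  H_2: rank ker ∂_2 − rank ∂_3 = (12 − 12) − 0 = 0, and there is no ∂_3, so H_2 = 0.

As a check, the Euler characteristic is 9 − 19 + 12 = 2, which agrees with 2 − 0 + 0 = 2.
(K is a triangulation of the disjoint union of the 1-simplex and the real projective plane RP^2.)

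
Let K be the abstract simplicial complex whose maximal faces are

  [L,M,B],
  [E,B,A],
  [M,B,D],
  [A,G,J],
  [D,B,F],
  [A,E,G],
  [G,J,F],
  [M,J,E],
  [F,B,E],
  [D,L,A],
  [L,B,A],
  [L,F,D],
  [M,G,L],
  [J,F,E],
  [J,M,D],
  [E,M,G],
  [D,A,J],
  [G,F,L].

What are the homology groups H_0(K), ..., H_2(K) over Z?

H_0 ≅ Z,  H_1 ≅ Z × Z/2,  H_2 = 0.

K has 9 vertices, 27 edges, 18 triangles.
rank ∂_0 = 0, rank ∂_1 = 8 ⇒ b_0 = 9 − 0 − 8 = 1; all invariant factors of ∂_1 are 1 so no torsion. So H_0 ≅ Z.
rank ∂_1 = 8, rank ∂_2 = 18 ⇒ b_1 = 27 − 8 − 18 = 1; ∂_2 has invariant factor(s) [2] giving torsion. So H_1 ≅ Z × Z/2.
rank ∂_2 = 18, rank ∂_3 = 0 ⇒ b_2 = 18 − 18 − 0 = 0. So H_2 ≅ 0.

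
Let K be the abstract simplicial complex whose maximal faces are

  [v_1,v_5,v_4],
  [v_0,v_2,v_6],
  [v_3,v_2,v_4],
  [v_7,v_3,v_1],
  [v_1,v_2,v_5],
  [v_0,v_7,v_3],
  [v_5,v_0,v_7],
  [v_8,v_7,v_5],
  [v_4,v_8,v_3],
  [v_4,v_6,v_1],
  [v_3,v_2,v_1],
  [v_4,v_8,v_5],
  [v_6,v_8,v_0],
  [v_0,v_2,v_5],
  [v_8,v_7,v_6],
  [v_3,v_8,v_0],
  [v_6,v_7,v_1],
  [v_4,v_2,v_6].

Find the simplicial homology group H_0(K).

H_0 ≅ Z.

Take the total order v_0 < v_1 < v_2 < v_3 < v_4 < v_5 < v_6 < v_7 < v_8 on the vertex set. Then K (dimension 2) consists of the simplices:

  0-simplices (9): [v_0], [v_1], [v_2], [v_3], [v_4], [v_5], [v_6], [v_7], [v_8]
  1-simplices (27): (27 of them)
  2-simplices (18): (18 of them)

so the chain groups are C_0 ≅ Z^9, C_1 ≅ Z^27, C_2 ≅ Z^18.

The boundary map ∂_1: C_1 → C_0 maps an edge to its endpoints' difference, ∂[p,q] = q − p. For instance
  ∂[v_7,v_8] = [v_8] − [v_7].
The 9×27 boundary matrix has rank 8 and Smith normal form diag(1,1,1,1,1,1,1,1).

∂_2: C_2 → C_1 maps a triangle to the signed sum of its edges. For instance
  ∂[v_2,v_4,v_6] = [v_4,v_6] − [v_2,v_6] + [v_2,v_4],
  ∂[v_0,v_3,v_7] = [v_3,v_7] − [v_0,v_7] + [v_0,v_3].
The 27×18 boundary matrix has rank 18 and Smith normal form diag(1,1,1,1,1,1,1,1,1,1,1,1,1,1,1,1,1,2).

Now H_k = ker ∂_k / im ∂_{k+1}, so:

  H_0: rank C_0 − rank ∂_1 = 9 − 8 = 1, and the invariant factors of ∂_1 are all 1, so H_0 = Z.

(K is a triangulation of the Klein bottle.)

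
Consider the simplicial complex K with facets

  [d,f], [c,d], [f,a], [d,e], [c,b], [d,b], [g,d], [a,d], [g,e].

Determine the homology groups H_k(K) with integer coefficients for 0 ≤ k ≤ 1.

We work with the vertex ordering a < b < c < d < e < f < g. The simplices of K, each written with vertices in increasing order, are:

  0-simplices (7): a, b, c, d, e, f, g
  1-simplices (9): ad, af, bc, bd, cd, de, df, dg, eg

Hence C_0 ≅ Z^7, C_1 ≅ Z^9.

∂_1: C_1 → C_0 maps an edge to its endpoints' difference, ∂[p,q] = q − p. For instance
  ∂af = f − a.
This gives a 7×9 integer matrix of rank 6; reducing to Smith normal form yields diagonal entries (1,1,1,1,1,1).

Now H_k = ker ∂_k / im ∂_{k+1}, so:

  H_0: rank C_0 − rank ∂_1 = 7 − 6 = 1, and the invariant factors of ∂_1 are all 1, so H_0 = Z.
  H_1: rank ker ∂_1 − rank ∂_2 = (9 − 6) − 0 = 3, and there is no ∂_2, so H_1 = Z^3.

H_0 ≅ Z,  H_1 ≅ Z^3.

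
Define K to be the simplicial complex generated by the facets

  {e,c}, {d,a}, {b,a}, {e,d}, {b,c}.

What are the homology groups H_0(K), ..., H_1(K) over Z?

K has 5 vertices, 5 edges.
rank ∂_0 = 0, rank ∂_1 = 4 ⇒ b_0 = 5 − 0 − 4 = 1; all invariant factors of ∂_1 are 1 so no torsion. So H_0 ≅ Z.
rank ∂_1 = 4, rank ∂_2 = 0 ⇒ b_1 = 5 − 4 − 0 = 1. So H_1 ≅ Z.

H_0 = Z,  H_1 = Z.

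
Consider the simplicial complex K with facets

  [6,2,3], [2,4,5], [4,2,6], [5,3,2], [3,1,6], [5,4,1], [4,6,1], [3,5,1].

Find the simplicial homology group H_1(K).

Fix the vertex order 1 < 2 < 3 < 4 < 5 < 6 and write every simplex with vertices in increasing order. Then dim K = 2 and the simplices of K are:

  0-simplices (6): [1], [2], [3], [4], [5], [6]
  1-simplices (12): [1,3], [1,4], [1,5], [1,6], [2,3], [2,4], [2,5], [2,6], [3,5], [3,6], [4,5], [4,6]
  2-simplices (8): [1,3,5], [1,3,6], [1,4,5], [1,4,6], [2,3,5], [2,3,6], [2,4,5], [2,4,6]

so the chain groups are C_0 ≅ Z^6, C_1 ≅ Z^12, C_2 ≅ Z^8.

Boundary ∂_1: C_1 → C_0 sends each edge [p,q] (with p < q) to q − p.
The resulting 6×12 matrix has rank 5, and its Smith normal form has invariant factors (1,1,1,1,1).

Boundary ∂_2: C_2 → C_1 maps a triangle to the signed sum of its edges. For instance
  ∂[1,3,5] = [3,5] − [1,5] + [1,3],
  ∂[1,4,5] = [4,5] − [1,5] + [1,4].
The resulting 12×8 matrix has rank 7, and its Smith normal form has invariant factors (1,1,1,1,1,1,1).

From H_k ≅ ker(∂_k) / im(∂_{k+1}) we obtain:

  H_1: rank ker ∂_1 − rank ∂_2 = (12 − 5) − 7 = 0, and the invariant factors of ∂_2 are all 1, so H_1 = 0.

(K is a triangulation of the 2-sphere S^2.)

H_1 = 0.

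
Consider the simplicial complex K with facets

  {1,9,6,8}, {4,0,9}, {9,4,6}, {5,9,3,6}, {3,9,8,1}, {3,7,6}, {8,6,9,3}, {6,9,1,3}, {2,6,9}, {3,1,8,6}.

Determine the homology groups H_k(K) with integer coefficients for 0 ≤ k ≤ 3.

K has 10 vertices, 21 edges, 17 triangles, 6 3-simplices.
rank ∂_0 = 0, rank ∂_1 = 9 ⇒ b_0 = 10 − 0 − 9 = 1; all invariant factors of ∂_1 are 1 so no torsion. So H_0 ≅ Z.
rank ∂_1 = 9, rank ∂_2 = 12 ⇒ b_1 = 21 − 9 − 12 = 0; all invariant factors of ∂_2 are 1 so no torsion. So H_1 ≅ 0.
rank ∂_2 = 12, rank ∂_3 = 5 ⇒ b_2 = 17 − 12 − 5 = 0; all invariant factors of ∂_3 are 1 so no torsion. So H_2 ≅ 0.
rank ∂_3 = 5, rank ∂_4 = 0 ⇒ b_3 = 6 − 5 − 0 = 1. So H_3 ≅ Z.

H_0 ≅ Z,  H_1 = 0,  H_2 = 0,  H_3 ≅ Z.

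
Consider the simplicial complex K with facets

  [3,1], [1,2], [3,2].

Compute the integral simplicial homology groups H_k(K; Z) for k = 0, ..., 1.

Order the vertices as 1 < 2 < 3. Listing each simplex with vertices in this order, K has dimension 1 with simplices:

  0-simplices (3): [1], [2], [3]
  1-simplices (3): [1,2], [1,3], [2,3]

so the chain groups are C_0 ≅ Z^3, C_1 ≅ Z^3.

∂_1: C_1 → C_0 sends each edge [p,q] (with p < q) to q − p.
The resulting 3×3 matrix has rank 2, and its Smith normal form has invariant factors (1,1).

Computing H_k = (kernel of ∂_k) / (image of ∂_{k+1}):

  H_0: rank C_0 − rank ∂_1 = 3 − 2 = 1, and the invariant factors of ∂_1 are all 1, so H_0 ≅ Z.
  H_1: rank ker ∂_1 − rank ∂_2 = (3 − 2) − 0 = 1, and there is no ∂_2, so H_1 ≅ Z.

As a check, the Euler characteristic is 3 − 3 = 0, which agrees with 1 − 1 = 0.
(K is a triangulation of the circle S^1.)

H_0 ≅ Z,  H_1 ≅ Z.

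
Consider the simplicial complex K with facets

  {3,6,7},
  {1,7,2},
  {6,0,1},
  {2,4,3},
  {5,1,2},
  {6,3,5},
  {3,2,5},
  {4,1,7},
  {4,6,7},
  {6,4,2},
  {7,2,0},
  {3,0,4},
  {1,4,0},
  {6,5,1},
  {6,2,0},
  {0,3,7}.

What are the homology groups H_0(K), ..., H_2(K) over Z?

Fix the vertex order 0 < 1 < 2 < 3 < 4 < 5 < 6 < 7 and write every simplex with vertices in increasing order. Then dim K = 2 and the simplices of K are:

  0-simplices (8): [0], [1], [2], [3], [4], [5], [6], [7]
  1-simplices (24): (24 of them)
  2-simplices (16): [0,1,4], [0,1,6], [0,2,6], [0,2,7], [0,3,4], [0,3,7], [1,2,5], [1,2,7], [1,4,7], [1,5,6], [2,3,4], [2,3,5], [2,4,6], [3,5,6], [3,6,7], [4,6,7]

Hence C_0 ≅ Z^8, C_1 ≅ Z^24, C_2 ≅ Z^16.

The boundary map ∂_1: C_1 → C_0 is given by ∂[p,q] = [q] − [p]. For instance
  ∂[1,4] = [4] − [1].
The 8×24 boundary matrix has rank 7 and Smith normal form diag(1,1,1,1,1,1,1).

∂_2: C_2 → C_1 sends each 2-simplex [p,q,r] to [q,r] − [p,r] + [p,q]. For instance
  ∂[0,1,6] = [1,6] − [0,6] + [0,1],
  ∂[1,5,6] = [5,6] − [1,6] + [1,5].
This gives a 24×16 integer matrix of rank 15; reducing to Smith normal form yields diagonal entries (1,1,1,1,1,1,1,1,1,1,1,1,1,1,1).

From H_k ≅ ker(∂_k) / im(∂_{k+1}) we obtain:

  H_0: rank C_0 − rank ∂_1 = 8 − 7 = 1, and the invariant factors of ∂_1 are all 1, so H_0 ≅ Z.
  H_1: rank ker ∂_1 − rank ∂_2 = (24 − 7) − 15 = 2, and the invariant factors of ∂_2 are all 1, so H_1 ≅ Z^2.
  H_2: rank ker ∂_2 − rank ∂_3 = (16 − 15) − 0 = 1, and there is no ∂_3, so H_2 ≅ Z.

As a check, the Euler characteristic is 8 − 24 + 16 = 0, which agrees with 1 − 2 + 1 = 0.

H_0 = Z,  H_1 = Z^2,  H_2 = Z.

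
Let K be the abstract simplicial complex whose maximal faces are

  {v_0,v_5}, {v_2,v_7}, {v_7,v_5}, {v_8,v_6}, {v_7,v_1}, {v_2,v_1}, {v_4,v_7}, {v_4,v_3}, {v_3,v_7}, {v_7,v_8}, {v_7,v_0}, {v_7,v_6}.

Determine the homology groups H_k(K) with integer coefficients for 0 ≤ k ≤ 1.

H_0 ≅ Z,  H_1 ≅ Z^4.

Order the vertices as v_0 < v_1 < v_2 < v_3 < v_4 < v_5 < v_6 < v_7 < v_8. Listing each simplex with vertices in this order, K has dimension 1 with simplices:

  0-simplices (9): [v_0], [v_1], [v_2], [v_3], [v_4], [v_5], [v_6], [v_7], [v_8]
  1-simplices (12): [v_0,v_5], [v_0,v_7], [v_1,v_2], [v_1,v_7], [v_2,v_7], [v_3,v_4], [v_3,v_7], [v_4,v_7], [v_5,v_7], [v_6,v_7], [v_6,v_8], [v_7,v_8]

giving chain groups C_0 ≅ Z^9, C_1 ≅ Z^12.

Boundary ∂_1: C_1 → C_0 sends each edge [p,q] (with p < q) to q − p.
The 9×12 boundary matrix has rank 8 and Smith normal form diag(1,1,1,1,1,1,1,1).

Computing H_k = (kernel of ∂_k) / (image of ∂_{k+1}):

  H_0: rank C_0 − rank ∂_1 = 9 − 8 = 1, and the invariant factors of ∂_1 are all 1, so H_0 ≅ Z.
  H_1: rank ker ∂_1 − rank ∂_2 = (12 − 8) − 0 = 4, and there is no ∂_2, so H_1 ≅ Z^4.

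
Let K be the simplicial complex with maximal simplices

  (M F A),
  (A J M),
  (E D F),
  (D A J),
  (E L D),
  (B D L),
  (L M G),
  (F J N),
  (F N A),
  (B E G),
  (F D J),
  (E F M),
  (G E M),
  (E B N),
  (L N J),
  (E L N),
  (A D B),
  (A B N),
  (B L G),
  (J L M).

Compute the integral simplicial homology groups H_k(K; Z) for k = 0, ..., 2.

Take the total order A < B < D < E < F < G < J < L < M < N on the vertex set. Then K (dimension 2) consists of the simplices:

  0-simplices (10): A, B, D, E, F, G, J, L, M, N
  1-simplices (30): AB, AD, AF, AJ, AM, AN, BD, BE, BG, BL, BN, DE, DF, DJ, DL, EF, EG, EL, EM, EN, FJ, FM, FN, GL, GM, JL, JM, JN, LM, LN
  2-simplices (20): ABD, ABN, ADJ, AFM, AFN, AJM, BDL, BEG, BEN, BGL, DEF, DEL, DFJ, EFM, EGM, ELN, FJN, GLM, JLM, JLN

so the chain groups are C_0 ≅ Z^10, C_1 ≅ Z^30, C_2 ≅ Z^20.

The boundary map ∂_1: C_1 → C_0 sends each edge [p,q] (with p < q) to q − p.
This gives a 10×30 integer matrix of rank 9; reducing to Smith normal form yields diagonal entries (1,1,1,1,1,1,1,1,1).

The boundary map ∂_2: C_2 → C_1 acts by ∂[p,q,r] = [q,r] − [p,r] + [p,q]. For instance
  ∂DEF = EF − DF + DE,
  ∂JLM = LM − JM + JL.
The 30×20 boundary matrix has rank 20 and Smith normal form diag(1,1,1,1,1,1,1,1,1,1,1,1,1,1,1,1,1,1,1,2).

Reading off H_k = ker ∂_k / im ∂_{k+1}:

  H_0: rank C_0 − rank ∂_1 = 10 − 9 = 1, and the invariant factors of ∂_1 are all 1, so H_0 ≅ Z.
  H_1: rank ker ∂_1 − rank ∂_2 = (30 − 9) − 20 = 1, and ∂_2 has invariant factor 2 > 1, so H_1 ≅ Z ⊕ Z/2.
  H_2: rank ker ∂_2 − rank ∂_3 = (20 − 20) − 0 = 0, and there is no ∂_3, so H_2 ≅ 0.

H_0 ≅ Z,  H_1 ≅ Z ⊕ Z/2,  H_2 = 0.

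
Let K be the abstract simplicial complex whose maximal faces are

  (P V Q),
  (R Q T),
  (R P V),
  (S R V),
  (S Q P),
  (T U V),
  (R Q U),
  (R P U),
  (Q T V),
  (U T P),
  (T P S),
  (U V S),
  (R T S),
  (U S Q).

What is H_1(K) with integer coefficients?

Order the vertices as P < Q < R < S < T < U < V. Listing each simplex with vertices in this order, K has dimension 2 with simplices:

  0-simplices (7): P, Q, R, S, T, U, V
  1-simplices (21): PQ, PR, PS, PT, PU, PV, QR, QS, QT, QU, QV, RS, RT, RU, RV, ST, SU, SV, TU, TV, UV
  2-simplices (14): PQS, PQV, PRU, PRV, PST, PTU, QRT, QRU, QSU, QTV, RST, RSV, SUV, TUV

Hence C_0 ≅ Z^7, C_1 ≅ Z^21, C_2 ≅ Z^14.

Boundary ∂_1: C_1 → C_0 is given by ∂[p,q] = [q] − [p].
The resulting 7×21 matrix has rank 6, and its Smith normal form has invariant factors (1,1,1,1,1,1).

The boundary map ∂_2: C_2 → C_1 sends each 2-simplex [p,q,r] to [q,r] − [p,r] + [p,q]. For instance
  ∂PTU = TU − PU + PT,
  ∂SUV = UV − SV + SU.
The 21×14 boundary matrix has rank 13 and Smith normal form diag(1,1,1,1,1,1,1,1,1,1,1,1,1).

Computing H_k = (kernel of ∂_k) / (image of ∂_{k+1}):

  H_1: rank ker ∂_1 − rank ∂_2 = (21 − 6) − 13 = 2, and the invariant factors of ∂_2 are all 1, so H_1 ≅ Z^2.

H_1 = Z^2.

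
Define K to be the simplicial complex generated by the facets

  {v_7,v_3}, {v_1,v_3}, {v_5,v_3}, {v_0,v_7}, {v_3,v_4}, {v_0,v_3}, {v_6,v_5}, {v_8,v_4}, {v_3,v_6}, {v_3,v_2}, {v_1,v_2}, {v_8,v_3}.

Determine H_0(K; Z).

Take the total order v_0 < v_1 < v_2 < v_3 < v_4 < v_5 < v_6 < v_7 < v_8 on the vertex set. Then K (dimension 1) consists of the simplices:

  0-simplices (9): [v_0], [v_1], [v_2], [v_3], [v_4], [v_5], [v_6], [v_7], [v_8]
  1-simplices (12): [v_0,v_3], [v_0,v_7], [v_1,v_2], [v_1,v_3], [v_2,v_3], [v_3,v_4], [v_3,v_5], [v_3,v_6], [v_3,v_7], [v_3,v_8], [v_4,v_8], [v_5,v_6]

so the chain groups are C_0 ≅ Z^9, C_1 ≅ Z^12.

The boundary map ∂_1: C_1 → C_0 maps an edge to its endpoints' difference, ∂[p,q] = q − p. For instance
  ∂[v_3,v_7] = [v_7] − [v_3].
As a 9×12 matrix over Z this has rank 8, with invariant factors (1,1,1,1,1,1,1,1).

From H_k ≅ ker(∂_k) / im(∂_{k+1}) we obtain:

  H_0: rank C_0 − rank ∂_1 = 9 − 8 = 1, and the invariant factors of ∂_1 are all 1, so H_0 ≅ Z.

H_0 ≅ Z.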